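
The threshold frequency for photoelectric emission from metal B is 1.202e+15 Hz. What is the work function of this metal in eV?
4.97 eV

At the threshold frequency, photon energy equals work function:
φ = hf₀

Calculating:
φ = (6.626×10⁻³⁴ J·s)(1.202e+15 Hz)
φ = 4.97 eV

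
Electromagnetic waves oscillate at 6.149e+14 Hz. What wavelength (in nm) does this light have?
487.55 nm

Using the wave equation: c = fλ

Solving for wavelength:
λ = c/f = (3×10⁸ m/s) / (6.149e+14 Hz)
λ = 487.55 nm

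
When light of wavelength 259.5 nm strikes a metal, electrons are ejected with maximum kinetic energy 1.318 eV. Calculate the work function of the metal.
3.46 eV

From Einstein's photoelectric equation: KE_max = hf - φ = hc/λ - φ

Rearranging for φ:
φ = hc/λ - KE_max

Calculate photon energy:
E_photon = hc/λ = 4.7778 eV

Therefore:
φ = 4.7778 - 1.318 = 3.46 eV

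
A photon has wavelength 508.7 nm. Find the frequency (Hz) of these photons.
5.8933e+14 Hz

Using the wave equation: c = fλ

Solving for frequency:
f = c/λ = (3×10⁸ m/s) / (508.7×10⁻⁹ m)
f = 5.8933e+14 Hz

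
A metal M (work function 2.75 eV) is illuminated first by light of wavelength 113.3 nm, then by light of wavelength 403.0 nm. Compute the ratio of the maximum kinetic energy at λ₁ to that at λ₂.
25.0910

Using Einstein's equation: KE_max = hc/λ - φ

For λ₁ = 113.3 nm:
E₁ = hc/λ₁ = 10.9430 eV
KE₁ = E₁ - φ = 10.9430 - 2.75 = 8.1930 eV

For λ₂ = 403.0 nm:
E₂ = hc/λ₂ = 3.0765 eV
KE₂ = E₂ - φ = 3.0765 - 2.75 = 0.3265 eV

Ratio: KE₁/KE₂ = 8.1930/0.3265 = 25.0910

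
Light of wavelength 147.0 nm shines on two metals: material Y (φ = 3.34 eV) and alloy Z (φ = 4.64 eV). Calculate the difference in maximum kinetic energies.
1.3000 eV

Using KE_max = hc/λ - φ for each metal:

Photon energy: E = hc/λ = 8.4343 eV

For material Y (φ₁ = 3.34 eV):
KE₁ = E - φ₁ = 8.4343 - 3.34 = 5.0943 eV

For alloy Z (φ₂ = 4.64 eV):
KE₂ = E - φ₂ = 8.4343 - 4.64 = 3.7943 eV

Difference:
ΔKE = KE₁ - KE₂ = 5.0943 - 3.7943 = 1.3000 eV

Note: The difference equals the difference in work functions: 4.64 - 3.34 = 1.30 eV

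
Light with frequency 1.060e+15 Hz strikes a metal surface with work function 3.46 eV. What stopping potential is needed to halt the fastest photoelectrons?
0.9238 V

The stopping potential V_s satisfies: eV_s = KE_max

First, find KE_max using Einstein's equation:
E_photon = hf = (6.626×10⁻³⁴ J·s)(1.060e+15 Hz) = 4.3838 eV
KE_max = E_photon - φ = 4.3838 - 3.46 = 0.9238 eV

Since eV_s = KE_max:
V_s = KE_max/e = 0.9238 V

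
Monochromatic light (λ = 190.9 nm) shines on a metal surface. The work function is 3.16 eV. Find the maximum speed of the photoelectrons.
1.0831e+06 m/s

First, find the maximum kinetic energy:
E_photon = hc/λ = 6.4947 eV
KE_max = E_photon - φ = 6.4947 - 3.16 = 3.3347 eV

Convert to Joules: KE_max = 3.3347 × 1.602×10⁻¹⁹ J = 5.3428e-19 J

Then use KE = ½mv² to find velocity:
v = √(2·KE/m) = √(2 × 5.3428e-19 J / 9.109e-31 kg)
v = 1.0831e+06 m/s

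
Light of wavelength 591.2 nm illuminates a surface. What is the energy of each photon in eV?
2.0972 eV

Using E = hf = hc/λ:

E = hc/λ = (6.626×10⁻³⁴ J·s)(3×10⁸ m/s) / (591.2×10⁻⁹ m)
E = 2.0972 eV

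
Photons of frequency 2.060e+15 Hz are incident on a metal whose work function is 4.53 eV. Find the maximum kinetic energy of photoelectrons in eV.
3.9895 eV

Using Einstein's photoelectric equation: KE_max = hf - φ

First, calculate the photon energy:
E_photon = hf = (6.626×10⁻³⁴ J·s)(2.060e+15 Hz)
E_photon = 8.5195 eV

Then, the maximum kinetic energy:
KE_max = E_photon - φ = 8.5195 eV - 4.53 eV = 3.9895 eV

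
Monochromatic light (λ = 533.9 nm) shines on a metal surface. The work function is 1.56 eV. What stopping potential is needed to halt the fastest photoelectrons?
0.7622 V

The stopping potential V_s satisfies: eV_s = KE_max

First, find KE_max using Einstein's equation:
E_photon = hc/λ = 2.3222 eV
KE_max = E_photon - φ = 2.3222 - 1.56 = 0.7622 eV

Since eV_s = KE_max:
V_s = KE_max/e = 0.7622 V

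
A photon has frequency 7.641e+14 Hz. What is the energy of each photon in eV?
3.1601 eV

Using E = hf:

E = hf = (6.626×10⁻³⁴ J·s)(7.641e+14 Hz)
E = 3.1601 eV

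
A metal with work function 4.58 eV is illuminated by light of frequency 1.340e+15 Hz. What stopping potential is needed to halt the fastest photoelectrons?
0.9618 V

The stopping potential V_s satisfies: eV_s = KE_max

First, find KE_max using Einstein's equation:
E_photon = hf = (6.626×10⁻³⁴ J·s)(1.340e+15 Hz) = 5.5418 eV
KE_max = E_photon - φ = 5.5418 - 4.58 = 0.9618 eV

Since eV_s = KE_max:
V_s = KE_max/e = 0.9618 V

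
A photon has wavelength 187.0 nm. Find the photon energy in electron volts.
6.6302 eV

Using E = hf = hc/λ:

E = hc/λ = (6.626×10⁻³⁴ J·s)(3×10⁸ m/s) / (187.0×10⁻⁹ m)
E = 6.6302 eV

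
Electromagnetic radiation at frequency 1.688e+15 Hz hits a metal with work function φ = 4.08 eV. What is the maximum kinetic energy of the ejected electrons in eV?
2.9010 eV

Using Einstein's photoelectric equation: KE_max = hf - φ

First, calculate the photon energy:
E_photon = hf = (6.626×10⁻³⁴ J·s)(1.688e+15 Hz)
E_photon = 6.9810 eV

Then, the maximum kinetic energy:
KE_max = E_photon - φ = 6.9810 eV - 4.08 eV = 2.9010 eV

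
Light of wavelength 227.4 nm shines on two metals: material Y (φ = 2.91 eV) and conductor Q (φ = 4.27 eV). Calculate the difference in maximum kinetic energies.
1.3600 eV

Using KE_max = hc/λ - φ for each metal:

Photon energy: E = hc/λ = 5.4523 eV

For material Y (φ₁ = 2.91 eV):
KE₁ = E - φ₁ = 5.4523 - 2.91 = 2.5423 eV

For conductor Q (φ₂ = 4.27 eV):
KE₂ = E - φ₂ = 5.4523 - 4.27 = 1.1823 eV

Difference:
ΔKE = KE₁ - KE₂ = 2.5423 - 1.1823 = 1.3600 eV

Note: The difference equals the difference in work functions: 4.27 - 2.91 = 1.36 eV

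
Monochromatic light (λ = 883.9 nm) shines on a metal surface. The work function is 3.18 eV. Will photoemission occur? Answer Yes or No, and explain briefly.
No

For photoemission, the photon energy must exceed the work function.

Photon energy: E = hc/λ = 1.4027 eV
Work function: φ = 3.18 eV

Since E_photon (1.4027 eV) < φ (3.18 eV), photoemission will NOT occur.
The threshold wavelength is λ₀ = hc/φ = 389.9 nm.
Since 883.9 nm > 389.9 nm, the photons lack sufficient energy.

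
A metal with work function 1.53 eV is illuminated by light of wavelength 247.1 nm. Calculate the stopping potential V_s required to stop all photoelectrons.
3.4876 V

The stopping potential V_s satisfies: eV_s = KE_max

First, find KE_max using Einstein's equation:
E_photon = hc/λ = 5.0176 eV
KE_max = E_photon - φ = 5.0176 - 1.53 = 3.4876 eV

Since eV_s = KE_max:
V_s = KE_max/e = 3.4876 V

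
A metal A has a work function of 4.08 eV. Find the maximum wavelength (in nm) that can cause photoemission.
303.88 nm

The threshold wavelength is when the photon energy equals the work function:
hc/λ₀ = φ

Solving for λ₀:
λ₀ = hc/φ = (6.626×10⁻³⁴ J·s)(3×10⁸ m/s) / (4.08 eV × 1.602×10⁻¹⁹ J/eV)
λ₀ = 303.88 nm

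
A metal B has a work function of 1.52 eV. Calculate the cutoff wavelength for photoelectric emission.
815.69 nm

The threshold wavelength is when the photon energy equals the work function:
hc/λ₀ = φ

Solving for λ₀:
λ₀ = hc/φ = (6.626×10⁻³⁴ J·s)(3×10⁸ m/s) / (1.52 eV × 1.602×10⁻¹⁹ J/eV)
λ₀ = 815.69 nm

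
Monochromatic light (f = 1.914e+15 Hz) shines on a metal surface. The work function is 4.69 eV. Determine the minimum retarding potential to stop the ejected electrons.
3.2257 V

The stopping potential V_s satisfies: eV_s = KE_max

First, find KE_max using Einstein's equation:
E_photon = hf = (6.626×10⁻³⁴ J·s)(1.914e+15 Hz) = 7.9157 eV
KE_max = E_photon - φ = 7.9157 - 4.69 = 3.2257 eV

Since eV_s = KE_max:
V_s = KE_max/e = 3.2257 V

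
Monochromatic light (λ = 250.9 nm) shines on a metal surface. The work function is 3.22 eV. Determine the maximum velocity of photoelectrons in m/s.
7.7820e+05 m/s

First, find the maximum kinetic energy:
E_photon = hc/λ = 4.9416 eV
KE_max = E_photon - φ = 4.9416 - 3.22 = 1.7216 eV

Convert to Joules: KE_max = 1.7216 × 1.602×10⁻¹⁹ J = 2.7583e-19 J

Then use KE = ½mv² to find velocity:
v = √(2·KE/m) = √(2 × 2.7583e-19 J / 9.109e-31 kg)
v = 7.7820e+05 m/s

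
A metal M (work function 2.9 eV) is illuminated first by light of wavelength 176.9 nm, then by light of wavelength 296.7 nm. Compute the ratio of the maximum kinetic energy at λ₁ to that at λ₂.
3.2130

Using Einstein's equation: KE_max = hc/λ - φ

For λ₁ = 176.9 nm:
E₁ = hc/λ₁ = 7.0087 eV
KE₁ = E₁ - φ = 7.0087 - 2.9 = 4.1087 eV

For λ₂ = 296.7 nm:
E₂ = hc/λ₂ = 4.1788 eV
KE₂ = E₂ - φ = 4.1788 - 2.9 = 1.2788 eV

Ratio: KE₁/KE₂ = 4.1087/1.2788 = 3.2130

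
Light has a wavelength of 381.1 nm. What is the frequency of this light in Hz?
7.8665e+14 Hz

Using the wave equation: c = fλ

Solving for frequency:
f = c/λ = (3×10⁸ m/s) / (381.1×10⁻⁹ m)
f = 7.8665e+14 Hz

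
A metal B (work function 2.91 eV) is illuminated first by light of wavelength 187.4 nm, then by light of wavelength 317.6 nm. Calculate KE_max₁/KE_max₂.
3.7292

Using Einstein's equation: KE_max = hc/λ - φ

For λ₁ = 187.4 nm:
E₁ = hc/λ₁ = 6.6160 eV
KE₁ = E₁ - φ = 6.6160 - 2.91 = 3.7060 eV

For λ₂ = 317.6 nm:
E₂ = hc/λ₂ = 3.9038 eV
KE₂ = E₂ - φ = 3.9038 - 2.91 = 0.9938 eV

Ratio: KE₁/KE₂ = 3.7060/0.9938 = 3.7292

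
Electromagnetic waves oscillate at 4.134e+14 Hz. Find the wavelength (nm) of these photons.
725.19 nm

Using the wave equation: c = fλ

Solving for wavelength:
λ = c/f = (3×10⁸ m/s) / (4.134e+14 Hz)
λ = 725.19 nm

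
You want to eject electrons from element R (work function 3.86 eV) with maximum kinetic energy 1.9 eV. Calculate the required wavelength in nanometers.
215.25 nm

From Einstein's equation: KE_max = hc/λ - φ

Rearranging for λ:
hc/λ = KE_max + φ
λ = hc/(KE_max + φ)

Required photon energy:
E_photon = KE_max + φ = 1.9 + 3.86 = 5.76 eV

Required wavelength:
λ = hc/E_photon = (6.626×10⁻³⁴)(3×10⁸) / (5.76 × 1.602×10⁻¹⁹)
λ = 215.25 nm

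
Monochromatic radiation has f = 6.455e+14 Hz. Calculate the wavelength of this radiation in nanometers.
464.43 nm

Using the wave equation: c = fλ

Solving for wavelength:
λ = c/f = (3×10⁸ m/s) / (6.455e+14 Hz)
λ = 464.43 nm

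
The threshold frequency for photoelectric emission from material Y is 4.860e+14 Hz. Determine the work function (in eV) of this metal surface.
2.01 eV

At the threshold frequency, photon energy equals work function:
φ = hf₀

Calculating:
φ = (6.626×10⁻³⁴ J·s)(4.860e+14 Hz)
φ = 2.01 eV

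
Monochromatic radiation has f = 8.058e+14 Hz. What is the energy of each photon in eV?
3.3325 eV

Using E = hf:

E = hf = (6.626×10⁻³⁴ J·s)(8.058e+14 Hz)
E = 3.3325 eV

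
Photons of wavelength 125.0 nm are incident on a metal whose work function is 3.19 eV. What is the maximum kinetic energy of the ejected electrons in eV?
6.7287 eV

Using Einstein's photoelectric equation: KE_max = hf - φ = hc/λ - φ

First, calculate the photon energy:
E_photon = hc/λ = (6.626×10⁻³⁴ J·s)(3×10⁸ m/s) / (125.0×10⁻⁹ m)
E_photon = 9.9187 eV

Then, the maximum kinetic energy:
KE_max = E_photon - φ = 9.9187 eV - 3.19 eV = 6.7287 eV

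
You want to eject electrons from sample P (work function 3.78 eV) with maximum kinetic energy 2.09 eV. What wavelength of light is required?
211.22 nm

From Einstein's equation: KE_max = hc/λ - φ

Rearranging for λ:
hc/λ = KE_max + φ
λ = hc/(KE_max + φ)

Required photon energy:
E_photon = KE_max + φ = 2.09 + 3.78 = 5.87 eV

Required wavelength:
λ = hc/E_photon = (6.626×10⁻³⁴)(3×10⁸) / (5.87 × 1.602×10⁻¹⁹)
λ = 211.22 nm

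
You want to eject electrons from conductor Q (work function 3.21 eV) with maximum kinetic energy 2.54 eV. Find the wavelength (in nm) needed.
215.62 nm

From Einstein's equation: KE_max = hc/λ - φ

Rearranging for λ:
hc/λ = KE_max + φ
λ = hc/(KE_max + φ)

Required photon energy:
E_photon = KE_max + φ = 2.54 + 3.21 = 5.75 eV

Required wavelength:
λ = hc/E_photon = (6.626×10⁻³⁴)(3×10⁸) / (5.75 × 1.602×10⁻¹⁹)
λ = 215.62 nm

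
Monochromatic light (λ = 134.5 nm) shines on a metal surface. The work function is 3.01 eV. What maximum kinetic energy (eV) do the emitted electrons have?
6.2082 eV

Using Einstein's photoelectric equation: KE_max = hf - φ = hc/λ - φ

First, calculate the photon energy:
E_photon = hc/λ = (6.626×10⁻³⁴ J·s)(3×10⁸ m/s) / (134.5×10⁻⁹ m)
E_photon = 9.2182 eV

Then, the maximum kinetic energy:
KE_max = E_photon - φ = 9.2182 eV - 3.01 eV = 6.2082 eV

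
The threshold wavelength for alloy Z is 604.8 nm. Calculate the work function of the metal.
2.05 eV

At the threshold wavelength, photon energy equals work function:
φ = hc/λ₀

Calculating:
φ = (6.626×10⁻³⁴ J·s)(3×10⁸ m/s) / (604.8×10⁻⁹ m)
φ = 2.05 eV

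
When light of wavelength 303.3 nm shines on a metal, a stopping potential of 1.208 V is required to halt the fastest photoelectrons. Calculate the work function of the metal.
2.88 eV

The stopping potential gives the maximum kinetic energy: KE_max = eV_s = 1.208 eV

From Einstein's photoelectric equation: KE_max = hc/λ - φ
Rearranging: φ = hc/λ - KE_max

Calculate photon energy:
E_photon = hc/λ = (6.626×10⁻³⁴ J·s)(3×10⁸ m/s) / (303.3×10⁻⁹ m) = 4.0878 eV

Therefore:
φ = 4.0878 - 1.208 = 2.88 eV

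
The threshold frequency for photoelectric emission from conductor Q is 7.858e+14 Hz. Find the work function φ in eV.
3.25 eV

At the threshold frequency, photon energy equals work function:
φ = hf₀

Calculating:
φ = (6.626×10⁻³⁴ J·s)(7.858e+14 Hz)
φ = 3.25 eV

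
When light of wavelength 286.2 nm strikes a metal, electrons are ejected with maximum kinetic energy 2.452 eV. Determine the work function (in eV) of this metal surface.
1.88 eV

From Einstein's photoelectric equation: KE_max = hf - φ = hc/λ - φ

Rearranging for φ:
φ = hc/λ - KE_max

Calculate photon energy:
E_photon = hc/λ = 4.3321 eV

Therefore:
φ = 4.3321 - 2.452 = 1.88 eV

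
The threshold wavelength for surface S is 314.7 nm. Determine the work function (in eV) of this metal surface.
3.94 eV

At the threshold wavelength, photon energy equals work function:
φ = hc/λ₀

Calculating:
φ = (6.626×10⁻³⁴ J·s)(3×10⁸ m/s) / (314.7×10⁻⁹ m)
φ = 3.94 eV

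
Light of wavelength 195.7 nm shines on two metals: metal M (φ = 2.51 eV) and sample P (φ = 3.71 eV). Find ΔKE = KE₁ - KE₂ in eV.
1.2000 eV

Using KE_max = hc/λ - φ for each metal:

Photon energy: E = hc/λ = 6.3354 eV

For metal M (φ₁ = 2.51 eV):
KE₁ = E - φ₁ = 6.3354 - 2.51 = 3.8254 eV

For sample P (φ₂ = 3.71 eV):
KE₂ = E - φ₂ = 6.3354 - 3.71 = 2.6254 eV

Difference:
ΔKE = KE₁ - KE₂ = 3.8254 - 2.6254 = 1.2000 eV

Note: The difference equals the difference in work functions: 3.71 - 2.51 = 1.20 eV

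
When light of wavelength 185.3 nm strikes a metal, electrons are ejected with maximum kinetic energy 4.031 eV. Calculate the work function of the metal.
2.66 eV

From Einstein's photoelectric equation: KE_max = hf - φ = hc/λ - φ

Rearranging for φ:
φ = hc/λ - KE_max

Calculate photon energy:
E_photon = hc/λ = 6.6910 eV

Therefore:
φ = 6.6910 - 4.031 = 2.66 eV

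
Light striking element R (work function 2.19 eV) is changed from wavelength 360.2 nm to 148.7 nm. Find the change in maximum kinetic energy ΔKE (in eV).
4.8958 eV

Using Einstein's equation: KE_max = hc/λ - φ

For λ₁ = 360.2 nm:
KE₁ = hc/λ₁ - φ = 3.4421 - 2.19 = 1.2521 eV

For λ₂ = 148.7 nm:
KE₂ = hc/λ₂ - φ = 8.3379 - 2.19 = 6.1479 eV

Change in KE:
ΔKE = KE₂ - KE₁ = 6.1479 - 1.2521 = 4.8958 eV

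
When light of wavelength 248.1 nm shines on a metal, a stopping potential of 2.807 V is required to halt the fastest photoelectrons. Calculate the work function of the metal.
2.19 eV

The stopping potential gives the maximum kinetic energy: KE_max = eV_s = 2.807 eV

From Einstein's photoelectric equation: KE_max = hc/λ - φ
Rearranging: φ = hc/λ - KE_max

Calculate photon energy:
E_photon = hc/λ = (6.626×10⁻³⁴ J·s)(3×10⁸ m/s) / (248.1×10⁻⁹ m) = 4.9973 eV

Therefore:
φ = 4.9973 - 2.807 = 2.19 eV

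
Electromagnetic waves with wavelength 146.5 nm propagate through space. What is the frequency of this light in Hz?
2.0464e+15 Hz

Using the wave equation: c = fλ

Solving for frequency:
f = c/λ = (3×10⁸ m/s) / (146.5×10⁻⁹ m)
f = 2.0464e+15 Hz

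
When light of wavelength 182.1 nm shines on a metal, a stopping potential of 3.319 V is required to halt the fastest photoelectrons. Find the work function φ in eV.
3.49 eV

The stopping potential gives the maximum kinetic energy: KE_max = eV_s = 3.319 eV

From Einstein's photoelectric equation: KE_max = hc/λ - φ
Rearranging: φ = hc/λ - KE_max

Calculate photon energy:
E_photon = hc/λ = (6.626×10⁻³⁴ J·s)(3×10⁸ m/s) / (182.1×10⁻⁹ m) = 6.8086 eV

Therefore:
φ = 6.8086 - 3.319 = 3.49 eV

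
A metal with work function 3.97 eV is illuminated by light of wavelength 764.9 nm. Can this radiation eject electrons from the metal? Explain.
No

For photoemission, the photon energy must exceed the work function.

Photon energy: E = hc/λ = 1.6209 eV
Work function: φ = 3.97 eV

Since E_photon (1.6209 eV) < φ (3.97 eV), photoemission will NOT occur.
The threshold wavelength is λ₀ = hc/φ = 312.3 nm.
Since 764.9 nm > 312.3 nm, the photons lack sufficient energy.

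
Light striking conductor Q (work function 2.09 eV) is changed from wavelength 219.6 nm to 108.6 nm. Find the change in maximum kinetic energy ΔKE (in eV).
5.7707 eV

Using Einstein's equation: KE_max = hc/λ - φ

For λ₁ = 219.6 nm:
KE₁ = hc/λ₁ - φ = 5.6459 - 2.09 = 3.5559 eV

For λ₂ = 108.6 nm:
KE₂ = hc/λ₂ - φ = 11.4166 - 2.09 = 9.3266 eV

Change in KE:
ΔKE = KE₂ - KE₁ = 9.3266 - 3.5559 = 5.7707 eV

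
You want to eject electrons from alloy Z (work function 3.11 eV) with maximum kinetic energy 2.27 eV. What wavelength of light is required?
230.45 nm

From Einstein's equation: KE_max = hc/λ - φ

Rearranging for λ:
hc/λ = KE_max + φ
λ = hc/(KE_max + φ)

Required photon energy:
E_photon = KE_max + φ = 2.27 + 3.11 = 5.38 eV

Required wavelength:
λ = hc/E_photon = (6.626×10⁻³⁴)(3×10⁸) / (5.38 × 1.602×10⁻¹⁹)
λ = 230.45 nm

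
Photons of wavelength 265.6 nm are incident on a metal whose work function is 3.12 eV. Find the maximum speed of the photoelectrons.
7.3794e+05 m/s

First, find the maximum kinetic energy:
E_photon = hc/λ = 4.6681 eV
KE_max = E_photon - φ = 4.6681 - 3.12 = 1.5481 eV

Convert to Joules: KE_max = 1.5481 × 1.602×10⁻¹⁹ J = 2.4803e-19 J

Then use KE = ½mv² to find velocity:
v = √(2·KE/m) = √(2 × 2.4803e-19 J / 9.109e-31 kg)
v = 7.3794e+05 m/s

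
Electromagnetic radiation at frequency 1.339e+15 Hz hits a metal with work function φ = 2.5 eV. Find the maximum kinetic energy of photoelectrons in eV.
3.0377 eV

Using Einstein's photoelectric equation: KE_max = hf - φ

First, calculate the photon energy:
E_photon = hf = (6.626×10⁻³⁴ J·s)(1.339e+15 Hz)
E_photon = 5.5377 eV

Then, the maximum kinetic energy:
KE_max = E_photon - φ = 5.5377 eV - 2.5 eV = 3.0377 eV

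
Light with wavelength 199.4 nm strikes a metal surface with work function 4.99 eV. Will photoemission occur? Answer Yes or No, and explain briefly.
Yes

For photoemission, the photon energy must exceed the work function.

Photon energy: E = hc/λ = 6.2179 eV
Work function: φ = 4.99 eV

Since E_photon (6.2179 eV) > φ (4.99 eV), photoemission WILL occur.
The threshold wavelength is λ₀ = hc/φ = 248.5 nm.
Since 199.4 nm < 248.5 nm, the light has sufficient energy.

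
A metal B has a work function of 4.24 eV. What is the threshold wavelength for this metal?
292.42 nm

The threshold wavelength is when the photon energy equals the work function:
hc/λ₀ = φ

Solving for λ₀:
λ₀ = hc/φ = (6.626×10⁻³⁴ J·s)(3×10⁸ m/s) / (4.24 eV × 1.602×10⁻¹⁹ J/eV)
λ₀ = 292.42 nm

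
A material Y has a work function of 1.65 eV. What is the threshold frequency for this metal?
3.9897e+14 Hz

The threshold frequency is when the photon energy equals the work function:
hf₀ = φ

Solving for f₀:
f₀ = φ/h = (1.65 eV × 1.602×10⁻¹⁹ J/eV) / (6.626×10⁻³⁴ J·s)
f₀ = 3.9897e+14 Hz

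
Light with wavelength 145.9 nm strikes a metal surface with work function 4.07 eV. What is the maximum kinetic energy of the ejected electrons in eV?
4.4279 eV

Using Einstein's photoelectric equation: KE_max = hf - φ = hc/λ - φ

First, calculate the photon energy:
E_photon = hc/λ = (6.626×10⁻³⁴ J·s)(3×10⁸ m/s) / (145.9×10⁻⁹ m)
E_photon = 8.4979 eV

Then, the maximum kinetic energy:
KE_max = E_photon - φ = 8.4979 eV - 4.07 eV = 4.4279 eV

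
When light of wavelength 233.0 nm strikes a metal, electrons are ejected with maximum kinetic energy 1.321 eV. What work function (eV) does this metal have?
4.00 eV

From Einstein's photoelectric equation: KE_max = hf - φ = hc/λ - φ

Rearranging for φ:
φ = hc/λ - KE_max

Calculate photon energy:
E_photon = hc/λ = 5.3212 eV

Therefore:
φ = 5.3212 - 1.321 = 4.00 eV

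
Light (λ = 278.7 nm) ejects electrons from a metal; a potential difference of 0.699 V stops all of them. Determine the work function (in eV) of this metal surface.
3.75 eV

The stopping potential gives the maximum kinetic energy: KE_max = eV_s = 0.699 eV

From Einstein's photoelectric equation: KE_max = hc/λ - φ
Rearranging: φ = hc/λ - KE_max

Calculate photon energy:
E_photon = hc/λ = (6.626×10⁻³⁴ J·s)(3×10⁸ m/s) / (278.7×10⁻⁹ m) = 4.4487 eV

Therefore:
φ = 4.4487 - 0.699 = 3.75 eV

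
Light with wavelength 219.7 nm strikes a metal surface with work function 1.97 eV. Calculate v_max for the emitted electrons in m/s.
1.1367e+06 m/s

First, find the maximum kinetic energy:
E_photon = hc/λ = 5.6433 eV
KE_max = E_photon - φ = 5.6433 - 1.97 = 3.6733 eV

Convert to Joules: KE_max = 3.6733 × 1.602×10⁻¹⁹ J = 5.8853e-19 J

Then use KE = ½mv² to find velocity:
v = √(2·KE/m) = √(2 × 5.8853e-19 J / 9.109e-31 kg)
v = 1.1367e+06 m/s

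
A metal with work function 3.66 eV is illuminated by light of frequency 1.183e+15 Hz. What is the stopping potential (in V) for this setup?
1.2325 V

The stopping potential V_s satisfies: eV_s = KE_max

First, find KE_max using Einstein's equation:
E_photon = hf = (6.626×10⁻³⁴ J·s)(1.183e+15 Hz) = 4.8925 eV
KE_max = E_photon - φ = 4.8925 - 3.66 = 1.2325 eV

Since eV_s = KE_max:
V_s = KE_max/e = 1.2325 V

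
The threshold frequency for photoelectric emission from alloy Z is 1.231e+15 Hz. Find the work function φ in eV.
5.09 eV

At the threshold frequency, photon energy equals work function:
φ = hf₀

Calculating:
φ = (6.626×10⁻³⁴ J·s)(1.231e+15 Hz)
φ = 5.09 eV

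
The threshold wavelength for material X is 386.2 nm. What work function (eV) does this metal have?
3.21 eV

At the threshold wavelength, photon energy equals work function:
φ = hc/λ₀

Calculating:
φ = (6.626×10⁻³⁴ J·s)(3×10⁸ m/s) / (386.2×10⁻⁹ m)
φ = 3.21 eV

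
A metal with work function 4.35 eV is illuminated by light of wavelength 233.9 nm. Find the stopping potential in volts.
0.9507 V

The stopping potential V_s satisfies: eV_s = KE_max

First, find KE_max using Einstein's equation:
E_photon = hc/λ = 5.3007 eV
KE_max = E_photon - φ = 5.3007 - 4.35 = 0.9507 eV

Since eV_s = KE_max:
V_s = KE_max/e = 0.9507 V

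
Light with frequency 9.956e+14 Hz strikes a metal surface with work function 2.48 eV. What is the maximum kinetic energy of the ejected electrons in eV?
1.6375 eV

Using Einstein's photoelectric equation: KE_max = hf - φ

First, calculate the photon energy:
E_photon = hf = (6.626×10⁻³⁴ J·s)(9.956e+14 Hz)
E_photon = 4.1175 eV

Then, the maximum kinetic energy:
KE_max = E_photon - φ = 4.1175 eV - 2.48 eV = 1.6375 eV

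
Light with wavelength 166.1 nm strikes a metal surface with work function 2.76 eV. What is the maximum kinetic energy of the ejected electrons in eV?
4.7044 eV

Using Einstein's photoelectric equation: KE_max = hf - φ = hc/λ - φ

First, calculate the photon energy:
E_photon = hc/λ = (6.626×10⁻³⁴ J·s)(3×10⁸ m/s) / (166.1×10⁻⁹ m)
E_photon = 7.4644 eV

Then, the maximum kinetic energy:
KE_max = E_photon - φ = 7.4644 eV - 2.76 eV = 4.7044 eV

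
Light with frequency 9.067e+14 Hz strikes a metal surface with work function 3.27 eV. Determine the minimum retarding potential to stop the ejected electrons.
0.4798 V

The stopping potential V_s satisfies: eV_s = KE_max

First, find KE_max using Einstein's equation:
E_photon = hf = (6.626×10⁻³⁴ J·s)(9.067e+14 Hz) = 3.7498 eV
KE_max = E_photon - φ = 3.7498 - 3.27 = 0.4798 eV

Since eV_s = KE_max:
V_s = KE_max/e = 0.4798 V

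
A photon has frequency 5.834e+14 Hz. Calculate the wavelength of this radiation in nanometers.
513.87 nm

Using the wave equation: c = fλ

Solving for wavelength:
λ = c/f = (3×10⁸ m/s) / (5.834e+14 Hz)
λ = 513.87 nm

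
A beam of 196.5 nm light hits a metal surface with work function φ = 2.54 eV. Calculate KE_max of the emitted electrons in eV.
3.7696 eV

Using Einstein's photoelectric equation: KE_max = hf - φ = hc/λ - φ

First, calculate the photon energy:
E_photon = hc/λ = (6.626×10⁻³⁴ J·s)(3×10⁸ m/s) / (196.5×10⁻⁹ m)
E_photon = 6.3096 eV

Then, the maximum kinetic energy:
KE_max = E_photon - φ = 6.3096 eV - 2.54 eV = 3.7696 eV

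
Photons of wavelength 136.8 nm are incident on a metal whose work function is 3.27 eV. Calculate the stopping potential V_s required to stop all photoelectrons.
5.7932 V

The stopping potential V_s satisfies: eV_s = KE_max

First, find KE_max using Einstein's equation:
E_photon = hc/λ = 9.0632 eV
KE_max = E_photon - φ = 9.0632 - 3.27 = 5.7932 eV

Since eV_s = KE_max:
V_s = KE_max/e = 5.7932 V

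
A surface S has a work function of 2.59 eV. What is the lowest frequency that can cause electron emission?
6.2626e+14 Hz

The threshold frequency is when the photon energy equals the work function:
hf₀ = φ

Solving for f₀:
f₀ = φ/h = (2.59 eV × 1.602×10⁻¹⁹ J/eV) / (6.626×10⁻³⁴ J·s)
f₀ = 6.2626e+14 Hz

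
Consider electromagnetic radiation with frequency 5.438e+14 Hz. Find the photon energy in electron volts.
2.2490 eV

Using E = hf:

E = hf = (6.626×10⁻³⁴ J·s)(5.438e+14 Hz)
E = 2.2490 eV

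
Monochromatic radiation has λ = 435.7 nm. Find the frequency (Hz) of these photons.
6.8807e+14 Hz

Using the wave equation: c = fλ

Solving for frequency:
f = c/λ = (3×10⁸ m/s) / (435.7×10⁻⁹ m)
f = 6.8807e+14 Hz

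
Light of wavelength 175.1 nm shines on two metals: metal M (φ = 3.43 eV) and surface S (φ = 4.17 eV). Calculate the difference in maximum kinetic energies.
0.7400 eV

Using KE_max = hc/λ - φ for each metal:

Photon energy: E = hc/λ = 7.0808 eV

For metal M (φ₁ = 3.43 eV):
KE₁ = E - φ₁ = 7.0808 - 3.43 = 3.6508 eV

For surface S (φ₂ = 4.17 eV):
KE₂ = E - φ₂ = 7.0808 - 4.17 = 2.9108 eV

Difference:
ΔKE = KE₁ - KE₂ = 3.6508 - 2.9108 = 0.7400 eV

Note: The difference equals the difference in work functions: 4.17 - 3.43 = 0.74 eV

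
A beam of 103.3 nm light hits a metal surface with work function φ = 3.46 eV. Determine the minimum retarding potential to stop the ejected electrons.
8.5423 V

The stopping potential V_s satisfies: eV_s = KE_max

First, find KE_max using Einstein's equation:
E_photon = hc/λ = 12.0023 eV
KE_max = E_photon - φ = 12.0023 - 3.46 = 8.5423 eV

Since eV_s = KE_max:
V_s = KE_max/e = 8.5423 V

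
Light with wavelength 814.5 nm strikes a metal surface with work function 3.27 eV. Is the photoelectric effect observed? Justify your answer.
No

For photoemission, the photon energy must exceed the work function.

Photon energy: E = hc/λ = 1.5222 eV
Work function: φ = 3.27 eV

Since E_photon (1.5222 eV) < φ (3.27 eV), photoemission will NOT occur.
The threshold wavelength is λ₀ = hc/φ = 379.2 nm.
Since 814.5 nm > 379.2 nm, the photons lack sufficient energy.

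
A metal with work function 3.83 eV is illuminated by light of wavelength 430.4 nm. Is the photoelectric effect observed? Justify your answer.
No

For photoemission, the photon energy must exceed the work function.

Photon energy: E = hc/λ = 2.8807 eV
Work function: φ = 3.83 eV

Since E_photon (2.8807 eV) < φ (3.83 eV), photoemission will NOT occur.
The threshold wavelength is λ₀ = hc/φ = 323.7 nm.
Since 430.4 nm > 323.7 nm, the photons lack sufficient energy.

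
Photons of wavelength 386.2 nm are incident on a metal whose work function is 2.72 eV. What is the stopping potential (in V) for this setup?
0.4904 V

The stopping potential V_s satisfies: eV_s = KE_max

First, find KE_max using Einstein's equation:
E_photon = hc/λ = 3.2104 eV
KE_max = E_photon - φ = 3.2104 - 2.72 = 0.4904 eV

Since eV_s = KE_max:
V_s = KE_max/e = 0.4904 V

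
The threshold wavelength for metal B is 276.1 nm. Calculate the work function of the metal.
4.49 eV

At the threshold wavelength, photon energy equals work function:
φ = hc/λ₀

Calculating:
φ = (6.626×10⁻³⁴ J·s)(3×10⁸ m/s) / (276.1×10⁻⁹ m)
φ = 4.49 eV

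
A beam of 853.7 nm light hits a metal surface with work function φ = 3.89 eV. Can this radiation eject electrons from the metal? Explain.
No

For photoemission, the photon energy must exceed the work function.

Photon energy: E = hc/λ = 1.4523 eV
Work function: φ = 3.89 eV

Since E_photon (1.4523 eV) < φ (3.89 eV), photoemission will NOT occur.
The threshold wavelength is λ₀ = hc/φ = 318.7 nm.
Since 853.7 nm > 318.7 nm, the photons lack sufficient energy.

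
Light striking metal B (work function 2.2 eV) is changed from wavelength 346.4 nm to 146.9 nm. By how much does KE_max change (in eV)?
4.8608 eV

Using Einstein's equation: KE_max = hc/λ - φ

For λ₁ = 346.4 nm:
KE₁ = hc/λ₁ - φ = 3.5792 - 2.2 = 1.3792 eV

For λ₂ = 146.9 nm:
KE₂ = hc/λ₂ - φ = 8.4400 - 2.2 = 6.2400 eV

Change in KE:
ΔKE = KE₂ - KE₁ = 6.2400 - 1.3792 = 4.8608 eV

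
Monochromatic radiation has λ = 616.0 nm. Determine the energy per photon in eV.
2.0127 eV

Using E = hf = hc/λ:

E = hc/λ = (6.626×10⁻³⁴ J·s)(3×10⁸ m/s) / (616.0×10⁻⁹ m)
E = 2.0127 eV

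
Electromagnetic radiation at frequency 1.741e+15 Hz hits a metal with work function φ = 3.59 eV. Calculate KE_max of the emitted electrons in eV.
3.6102 eV

Using Einstein's photoelectric equation: KE_max = hf - φ

First, calculate the photon energy:
E_photon = hf = (6.626×10⁻³⁴ J·s)(1.741e+15 Hz)
E_photon = 7.2002 eV

Then, the maximum kinetic energy:
KE_max = E_photon - φ = 7.2002 eV - 3.59 eV = 3.6102 eV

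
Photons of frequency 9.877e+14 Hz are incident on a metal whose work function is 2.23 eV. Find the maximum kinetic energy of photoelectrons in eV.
1.8548 eV

Using Einstein's photoelectric equation: KE_max = hf - φ

First, calculate the photon energy:
E_photon = hf = (6.626×10⁻³⁴ J·s)(9.877e+14 Hz)
E_photon = 4.0848 eV

Then, the maximum kinetic energy:
KE_max = E_photon - φ = 4.0848 eV - 2.23 eV = 1.8548 eV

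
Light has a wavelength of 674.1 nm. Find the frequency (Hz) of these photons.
4.4473e+14 Hz

Using the wave equation: c = fλ

Solving for frequency:
f = c/λ = (3×10⁸ m/s) / (674.1×10⁻⁹ m)
f = 4.4473e+14 Hz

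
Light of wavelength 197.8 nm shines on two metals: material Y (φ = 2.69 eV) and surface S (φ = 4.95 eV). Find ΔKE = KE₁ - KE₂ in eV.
2.2600 eV

Using KE_max = hc/λ - φ for each metal:

Photon energy: E = hc/λ = 6.2682 eV

For material Y (φ₁ = 2.69 eV):
KE₁ = E - φ₁ = 6.2682 - 2.69 = 3.5782 eV

For surface S (φ₂ = 4.95 eV):
KE₂ = E - φ₂ = 6.2682 - 4.95 = 1.3182 eV

Difference:
ΔKE = KE₁ - KE₂ = 3.5782 - 1.3182 = 2.2600 eV

Note: The difference equals the difference in work functions: 4.95 - 2.69 = 2.26 eV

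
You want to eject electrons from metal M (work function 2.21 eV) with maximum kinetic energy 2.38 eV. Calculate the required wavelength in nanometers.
270.12 nm

From Einstein's equation: KE_max = hc/λ - φ

Rearranging for λ:
hc/λ = KE_max + φ
λ = hc/(KE_max + φ)

Required photon energy:
E_photon = KE_max + φ = 2.38 + 2.21 = 4.59 eV

Required wavelength:
λ = hc/E_photon = (6.626×10⁻³⁴)(3×10⁸) / (4.59 × 1.602×10⁻¹⁹)
λ = 270.12 nm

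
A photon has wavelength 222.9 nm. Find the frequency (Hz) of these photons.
1.3450e+15 Hz

Using the wave equation: c = fλ

Solving for frequency:
f = c/λ = (3×10⁸ m/s) / (222.9×10⁻⁹ m)
f = 1.3450e+15 Hz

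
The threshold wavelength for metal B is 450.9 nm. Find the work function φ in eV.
2.75 eV

At the threshold wavelength, photon energy equals work function:
φ = hc/λ₀

Calculating:
φ = (6.626×10⁻³⁴ J·s)(3×10⁸ m/s) / (450.9×10⁻⁹ m)
φ = 2.75 eV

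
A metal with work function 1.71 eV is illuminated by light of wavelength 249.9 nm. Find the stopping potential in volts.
3.2514 V

The stopping potential V_s satisfies: eV_s = KE_max

First, find KE_max using Einstein's equation:
E_photon = hc/λ = 4.9614 eV
KE_max = E_photon - φ = 4.9614 - 1.71 = 3.2514 eV

Since eV_s = KE_max:
V_s = KE_max/e = 3.2514 V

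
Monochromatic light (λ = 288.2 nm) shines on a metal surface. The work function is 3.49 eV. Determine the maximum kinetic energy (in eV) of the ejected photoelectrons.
0.8120 eV

Using Einstein's photoelectric equation: KE_max = hf - φ = hc/λ - φ

First, calculate the photon energy:
E_photon = hc/λ = (6.626×10⁻³⁴ J·s)(3×10⁸ m/s) / (288.2×10⁻⁹ m)
E_photon = 4.3020 eV

Then, the maximum kinetic energy:
KE_max = E_photon - φ = 4.3020 eV - 3.49 eV = 0.8120 eV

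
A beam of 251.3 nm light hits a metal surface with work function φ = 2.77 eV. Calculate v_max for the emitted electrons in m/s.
8.7242e+05 m/s

First, find the maximum kinetic energy:
E_photon = hc/λ = 4.9337 eV
KE_max = E_photon - φ = 4.9337 - 2.77 = 2.1637 eV

Convert to Joules: KE_max = 2.1637 × 1.602×10⁻¹⁹ J = 3.4666e-19 J

Then use KE = ½mv² to find velocity:
v = √(2·KE/m) = √(2 × 3.4666e-19 J / 9.109e-31 kg)
v = 8.7242e+05 m/s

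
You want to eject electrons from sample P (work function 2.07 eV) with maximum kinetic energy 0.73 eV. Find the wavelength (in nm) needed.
442.80 nm

From Einstein's equation: KE_max = hc/λ - φ

Rearranging for λ:
hc/λ = KE_max + φ
λ = hc/(KE_max + φ)

Required photon energy:
E_photon = KE_max + φ = 0.73 + 2.07 = 2.80 eV

Required wavelength:
λ = hc/E_photon = (6.626×10⁻³⁴)(3×10⁸) / (2.80 × 1.602×10⁻¹⁹)
λ = 442.80 nm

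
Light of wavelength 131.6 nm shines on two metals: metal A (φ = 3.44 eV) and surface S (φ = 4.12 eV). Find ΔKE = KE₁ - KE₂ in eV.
0.6800 eV

Using KE_max = hc/λ - φ for each metal:

Photon energy: E = hc/λ = 9.4213 eV

For metal A (φ₁ = 3.44 eV):
KE₁ = E - φ₁ = 9.4213 - 3.44 = 5.9813 eV

For surface S (φ₂ = 4.12 eV):
KE₂ = E - φ₂ = 9.4213 - 4.12 = 5.3013 eV

Difference:
ΔKE = KE₁ - KE₂ = 5.9813 - 5.3013 = 0.6800 eV

Note: The difference equals the difference in work functions: 4.12 - 3.44 = 0.68 eV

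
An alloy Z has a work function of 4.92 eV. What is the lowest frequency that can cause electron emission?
1.1897e+15 Hz

The threshold frequency is when the photon energy equals the work function:
hf₀ = φ

Solving for f₀:
f₀ = φ/h = (4.92 eV × 1.602×10⁻¹⁹ J/eV) / (6.626×10⁻³⁴ J·s)
f₀ = 1.1897e+15 Hz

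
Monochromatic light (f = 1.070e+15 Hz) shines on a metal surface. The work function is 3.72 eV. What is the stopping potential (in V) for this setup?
0.7052 V

The stopping potential V_s satisfies: eV_s = KE_max

First, find KE_max using Einstein's equation:
E_photon = hf = (6.626×10⁻³⁴ J·s)(1.070e+15 Hz) = 4.4252 eV
KE_max = E_photon - φ = 4.4252 - 3.72 = 0.7052 eV

Since eV_s = KE_max:
V_s = KE_max/e = 0.7052 V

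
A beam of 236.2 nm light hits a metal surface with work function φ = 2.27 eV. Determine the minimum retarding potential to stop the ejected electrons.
2.9791 V

The stopping potential V_s satisfies: eV_s = KE_max

First, find KE_max using Einstein's equation:
E_photon = hc/λ = 5.2491 eV
KE_max = E_photon - φ = 5.2491 - 2.27 = 2.9791 eV

Since eV_s = KE_max:
V_s = KE_max/e = 2.9791 V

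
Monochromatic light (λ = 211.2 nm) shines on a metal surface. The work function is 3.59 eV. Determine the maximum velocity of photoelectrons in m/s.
8.9565e+05 m/s

First, find the maximum kinetic energy:
E_photon = hc/λ = 5.8705 eV
KE_max = E_photon - φ = 5.8705 - 3.59 = 2.2805 eV

Convert to Joules: KE_max = 2.2805 × 1.602×10⁻¹⁹ J = 3.6537e-19 J

Then use KE = ½mv² to find velocity:
v = √(2·KE/m) = √(2 × 3.6537e-19 J / 9.109e-31 kg)
v = 8.9565e+05 m/s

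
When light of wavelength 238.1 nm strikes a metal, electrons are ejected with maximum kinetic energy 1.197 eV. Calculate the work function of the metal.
4.01 eV

From Einstein's photoelectric equation: KE_max = hf - φ = hc/λ - φ

Rearranging for φ:
φ = hc/λ - KE_max

Calculate photon energy:
E_photon = hc/λ = 5.2072 eV

Therefore:
φ = 5.2072 - 1.197 = 4.01 eV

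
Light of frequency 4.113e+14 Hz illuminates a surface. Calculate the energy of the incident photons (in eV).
1.7010 eV

Using E = hf:

E = hf = (6.626×10⁻³⁴ J·s)(4.113e+14 Hz)
E = 1.7010 eV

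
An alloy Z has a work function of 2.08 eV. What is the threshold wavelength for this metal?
596.08 nm

The threshold wavelength is when the photon energy equals the work function:
hc/λ₀ = φ

Solving for λ₀:
λ₀ = hc/φ = (6.626×10⁻³⁴ J·s)(3×10⁸ m/s) / (2.08 eV × 1.602×10⁻¹⁹ J/eV)
λ₀ = 596.08 nm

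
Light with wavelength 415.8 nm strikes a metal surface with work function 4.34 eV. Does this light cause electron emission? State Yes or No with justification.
No

For photoemission, the photon energy must exceed the work function.

Photon energy: E = hc/λ = 2.9818 eV
Work function: φ = 4.34 eV

Since E_photon (2.9818 eV) < φ (4.34 eV), photoemission will NOT occur.
The threshold wavelength is λ₀ = hc/φ = 285.7 nm.
Since 415.8 nm > 285.7 nm, the photons lack sufficient energy.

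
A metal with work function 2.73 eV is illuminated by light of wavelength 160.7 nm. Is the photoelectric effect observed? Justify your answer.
Yes

For photoemission, the photon energy must exceed the work function.

Photon energy: E = hc/λ = 7.7153 eV
Work function: φ = 2.73 eV

Since E_photon (7.7153 eV) > φ (2.73 eV), photoemission WILL occur.
The threshold wavelength is λ₀ = hc/φ = 454.2 nm.
Since 160.7 nm < 454.2 nm, the light has sufficient energy.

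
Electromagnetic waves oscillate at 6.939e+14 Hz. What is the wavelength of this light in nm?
432.04 nm

Using the wave equation: c = fλ

Solving for wavelength:
λ = c/f = (3×10⁸ m/s) / (6.939e+14 Hz)
λ = 432.04 nm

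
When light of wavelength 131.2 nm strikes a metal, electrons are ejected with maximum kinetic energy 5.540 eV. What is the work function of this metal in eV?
3.91 eV

From Einstein's photoelectric equation: KE_max = hf - φ = hc/λ - φ

Rearranging for φ:
φ = hc/λ - KE_max

Calculate photon energy:
E_photon = hc/λ = 9.4500 eV

Therefore:
φ = 9.4500 - 5.540 = 3.91 eV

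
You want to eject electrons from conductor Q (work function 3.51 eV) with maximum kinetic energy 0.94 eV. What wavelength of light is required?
278.62 nm

From Einstein's equation: KE_max = hc/λ - φ

Rearranging for λ:
hc/λ = KE_max + φ
λ = hc/(KE_max + φ)

Required photon energy:
E_photon = KE_max + φ = 0.94 + 3.51 = 4.45 eV

Required wavelength:
λ = hc/E_photon = (6.626×10⁻³⁴)(3×10⁸) / (4.45 × 1.602×10⁻¹⁹)
λ = 278.62 nm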